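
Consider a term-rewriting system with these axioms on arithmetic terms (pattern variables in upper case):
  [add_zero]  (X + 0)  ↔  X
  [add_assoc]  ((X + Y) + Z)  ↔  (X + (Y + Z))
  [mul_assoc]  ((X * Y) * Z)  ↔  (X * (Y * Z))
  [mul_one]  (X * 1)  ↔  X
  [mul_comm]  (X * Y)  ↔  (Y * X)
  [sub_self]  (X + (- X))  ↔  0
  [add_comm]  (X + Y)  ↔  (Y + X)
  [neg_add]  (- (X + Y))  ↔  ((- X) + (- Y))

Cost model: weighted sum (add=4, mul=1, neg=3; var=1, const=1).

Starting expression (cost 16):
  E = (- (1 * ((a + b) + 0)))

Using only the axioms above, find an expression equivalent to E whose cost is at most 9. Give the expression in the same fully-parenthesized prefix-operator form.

(- (a + b))   [cost 9]

step 1: mul_comm (→) rewrites (1 * ((a + b) + 0)) into (((a + b) + 0) * 1), now (- (((a + b) + 0) * 1))
step 2: mul_one (→) rewrites (((a + b) + 0) * 1) into ((a + b) + 0), now (- ((a + b) + 0))
step 3: add_zero (→) rewrites ((a + b) + 0) into (a + b), reaching cost 9 (bound 9)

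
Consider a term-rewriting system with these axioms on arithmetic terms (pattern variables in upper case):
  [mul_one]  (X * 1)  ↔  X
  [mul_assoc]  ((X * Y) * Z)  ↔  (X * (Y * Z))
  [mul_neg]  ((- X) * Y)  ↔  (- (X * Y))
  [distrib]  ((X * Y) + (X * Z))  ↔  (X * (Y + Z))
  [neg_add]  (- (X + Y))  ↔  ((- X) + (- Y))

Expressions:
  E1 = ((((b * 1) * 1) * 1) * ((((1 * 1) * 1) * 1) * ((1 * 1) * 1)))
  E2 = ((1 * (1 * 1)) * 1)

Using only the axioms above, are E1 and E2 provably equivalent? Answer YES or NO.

All listed rules preserve value, hence provable equivalence implies equal values everywhere; look for a separating assignment.
b=0 gives E1 ↦ 0, E2 ↦ 1; values differ ⇒ not provably equivalent.

NO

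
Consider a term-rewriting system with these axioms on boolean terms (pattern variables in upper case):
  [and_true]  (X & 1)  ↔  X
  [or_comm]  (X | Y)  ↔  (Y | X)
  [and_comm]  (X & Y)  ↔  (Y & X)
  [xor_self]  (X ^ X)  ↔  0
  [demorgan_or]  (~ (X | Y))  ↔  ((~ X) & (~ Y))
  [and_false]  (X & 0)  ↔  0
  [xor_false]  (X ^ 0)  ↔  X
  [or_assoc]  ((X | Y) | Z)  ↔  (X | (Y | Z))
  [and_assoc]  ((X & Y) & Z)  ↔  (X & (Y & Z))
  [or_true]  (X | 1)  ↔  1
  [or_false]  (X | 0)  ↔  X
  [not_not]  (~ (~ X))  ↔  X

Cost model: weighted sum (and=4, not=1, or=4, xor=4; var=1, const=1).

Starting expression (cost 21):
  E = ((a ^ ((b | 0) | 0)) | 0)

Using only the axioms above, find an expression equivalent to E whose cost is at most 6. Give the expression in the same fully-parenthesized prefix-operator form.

step 1: or_false (→) rewrites (b | 0) into b, now ((a ^ (b | 0)) | 0)
step 2: or_false (→) rewrites ((a ^ (b | 0)) | 0) into (a ^ (b | 0))
step 3: or_false (→) rewrites (b | 0) into b, reaching cost 6 (bound 6)

(a ^ b)   [cost 6]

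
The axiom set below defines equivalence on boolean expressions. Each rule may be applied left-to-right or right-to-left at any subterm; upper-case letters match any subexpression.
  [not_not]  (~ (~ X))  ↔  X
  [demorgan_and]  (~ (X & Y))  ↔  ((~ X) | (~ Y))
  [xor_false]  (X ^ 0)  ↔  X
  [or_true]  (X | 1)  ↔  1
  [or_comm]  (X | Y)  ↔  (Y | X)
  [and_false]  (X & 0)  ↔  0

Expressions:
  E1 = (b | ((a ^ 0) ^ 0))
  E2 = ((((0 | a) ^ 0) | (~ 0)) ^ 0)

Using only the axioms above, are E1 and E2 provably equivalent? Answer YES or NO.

All listed rules preserve value, hence provable equivalence implies equal values everywhere; look for a separating assignment.
a=0, b=0 gives E1 ↦ 0, E2 ↦ 1; values differ ⇒ not provably equivalent.

NO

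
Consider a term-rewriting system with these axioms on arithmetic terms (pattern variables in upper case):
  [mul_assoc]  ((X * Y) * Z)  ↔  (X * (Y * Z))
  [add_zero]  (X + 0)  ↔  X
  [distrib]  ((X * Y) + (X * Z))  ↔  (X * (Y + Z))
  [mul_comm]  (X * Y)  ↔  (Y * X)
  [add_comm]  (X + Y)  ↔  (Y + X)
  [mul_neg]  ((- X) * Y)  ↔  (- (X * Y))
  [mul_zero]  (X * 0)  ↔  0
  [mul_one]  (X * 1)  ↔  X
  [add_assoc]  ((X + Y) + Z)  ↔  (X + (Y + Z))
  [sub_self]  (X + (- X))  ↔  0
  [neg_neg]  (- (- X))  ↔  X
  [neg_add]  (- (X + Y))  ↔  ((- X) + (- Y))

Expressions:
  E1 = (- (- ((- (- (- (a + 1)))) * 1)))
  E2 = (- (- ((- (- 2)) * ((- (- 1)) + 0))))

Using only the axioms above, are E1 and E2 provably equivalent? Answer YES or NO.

The axioms are sound identities: if E1 ↔* E2 then E1 and E2 evaluate identically under any assignment.
Under a=0: E1 evaluates to -1, E2 to 2. Distinct ⇒ no rewrite sequence connects them.

NO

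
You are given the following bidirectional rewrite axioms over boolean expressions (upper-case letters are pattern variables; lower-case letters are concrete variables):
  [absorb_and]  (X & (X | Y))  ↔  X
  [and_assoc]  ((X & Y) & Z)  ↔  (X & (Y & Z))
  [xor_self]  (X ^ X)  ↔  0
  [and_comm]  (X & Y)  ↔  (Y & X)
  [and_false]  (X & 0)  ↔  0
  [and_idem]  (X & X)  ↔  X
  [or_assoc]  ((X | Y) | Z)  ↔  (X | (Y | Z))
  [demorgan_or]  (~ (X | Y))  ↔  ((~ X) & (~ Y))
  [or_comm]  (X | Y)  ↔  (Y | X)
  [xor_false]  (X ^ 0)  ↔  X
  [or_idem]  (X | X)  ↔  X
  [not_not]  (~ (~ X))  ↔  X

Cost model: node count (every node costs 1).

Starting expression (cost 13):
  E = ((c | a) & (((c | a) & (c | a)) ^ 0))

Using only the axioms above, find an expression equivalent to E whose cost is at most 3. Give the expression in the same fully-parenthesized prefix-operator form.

(1) ((c | a) & (c | a))  =[and_idem →]=  (c | a)    ⊢ ((c | a) & ((c | a) ^ 0))
(2) ((c | a) ^ 0)  =[xor_false →]=  (c | a)    ⊢ ((c | a) & (c | a))
(3) ((c | a) & (c | a))  =[and_idem →]=  (c | a)    ⊢ cost 3, within 3

(c | a)   [cost 3]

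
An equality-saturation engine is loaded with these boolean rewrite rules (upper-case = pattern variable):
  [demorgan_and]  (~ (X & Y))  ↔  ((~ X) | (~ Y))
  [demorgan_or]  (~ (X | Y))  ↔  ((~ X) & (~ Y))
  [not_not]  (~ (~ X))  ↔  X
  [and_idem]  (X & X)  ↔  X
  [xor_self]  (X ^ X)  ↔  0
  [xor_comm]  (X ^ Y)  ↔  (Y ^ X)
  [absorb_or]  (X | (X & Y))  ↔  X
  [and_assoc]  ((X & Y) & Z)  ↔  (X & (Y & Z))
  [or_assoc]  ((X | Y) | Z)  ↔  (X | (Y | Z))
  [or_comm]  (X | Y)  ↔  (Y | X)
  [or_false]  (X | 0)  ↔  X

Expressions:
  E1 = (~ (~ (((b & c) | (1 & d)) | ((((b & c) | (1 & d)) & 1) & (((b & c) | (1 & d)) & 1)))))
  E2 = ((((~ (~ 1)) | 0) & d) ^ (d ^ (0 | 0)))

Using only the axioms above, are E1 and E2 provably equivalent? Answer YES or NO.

NO

Every axiom is a valid identity, so a rewrite proof would force E1 and E2 to agree under every assignment.
At b=0, c=0, d=1: E1 = 1 but E2 = 0; they differ, so no derivation exists.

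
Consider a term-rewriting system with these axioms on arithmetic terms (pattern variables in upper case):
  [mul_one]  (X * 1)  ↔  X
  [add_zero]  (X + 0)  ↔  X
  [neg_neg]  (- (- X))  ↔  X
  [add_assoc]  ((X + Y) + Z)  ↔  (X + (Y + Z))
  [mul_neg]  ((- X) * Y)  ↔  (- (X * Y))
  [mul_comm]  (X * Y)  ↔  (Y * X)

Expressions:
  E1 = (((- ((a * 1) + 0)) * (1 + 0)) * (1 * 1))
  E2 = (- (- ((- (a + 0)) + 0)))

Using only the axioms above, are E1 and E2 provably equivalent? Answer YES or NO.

YES

step 1: mul_one (→) rewrites (a * 1) into a, now (((- (a + 0)) * (1 + 0)) * (1 * 1))
step 2: add_zero (→) rewrites (1 + 0) into 1, now (((- (a + 0)) * 1) * (1 * 1))
step 3: mul_one (→) rewrites (1 * 1) into 1, now (((- (a + 0)) * 1) * 1)
step 4: add_zero (→) rewrites (a + 0) into a, now (((- a) * 1) * 1)
step 5: mul_one (→) rewrites (((- a) * 1) * 1) into ((- a) * 1)
step 6: mul_one (→) rewrites ((- a) * 1) into (- a)
step 7: add_zero (←) rewrites a into (a + 0), now (- (a + 0))
step 8: add_zero (←) rewrites (- (a + 0)) into ((- (a + 0)) + 0)
step 9: neg_neg (←) rewrites ((- (a + 0)) + 0) into (- (- ((- (a + 0)) + 0))), which is E2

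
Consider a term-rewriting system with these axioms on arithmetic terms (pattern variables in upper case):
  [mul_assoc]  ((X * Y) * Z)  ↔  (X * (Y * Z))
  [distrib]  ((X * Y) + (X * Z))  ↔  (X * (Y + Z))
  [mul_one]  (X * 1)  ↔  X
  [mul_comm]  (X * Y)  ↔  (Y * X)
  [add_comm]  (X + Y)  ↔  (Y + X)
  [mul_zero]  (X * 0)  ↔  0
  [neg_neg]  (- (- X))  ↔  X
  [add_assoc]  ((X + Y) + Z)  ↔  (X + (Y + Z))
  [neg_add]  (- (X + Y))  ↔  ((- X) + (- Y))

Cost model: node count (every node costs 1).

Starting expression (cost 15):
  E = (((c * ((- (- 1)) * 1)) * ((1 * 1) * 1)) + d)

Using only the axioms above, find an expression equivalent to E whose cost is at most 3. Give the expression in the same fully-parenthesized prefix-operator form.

(c + d)   [cost 3]

1. [neg_neg →] (- (- 1))  →  1;  E = (((c * (1 * 1)) * ((1 * 1) * 1)) + d)
2. [mul_one →] (1 * 1)  →  1;  E = (((c * (1 * 1)) * (1 * 1)) + d)
3. [mul_assoc →] ((c * (1 * 1)) * (1 * 1))  →  (c * ((1 * 1) * (1 * 1)));  E = ((c * ((1 * 1) * (1 * 1))) + d)
4. [mul_one →] (1 * 1)  →  1;  E = ((c * ((1 * 1) * 1)) + d)
5. [mul_one →] ((1 * 1) * 1)  →  (1 * 1);  E = ((c * (1 * 1)) + d)
6. [mul_one →] (1 * 1)  →  1;  E = ((c * 1) + d)
7. [mul_one →] (c * 1)  →  c;  cost 3 ≤ 3, done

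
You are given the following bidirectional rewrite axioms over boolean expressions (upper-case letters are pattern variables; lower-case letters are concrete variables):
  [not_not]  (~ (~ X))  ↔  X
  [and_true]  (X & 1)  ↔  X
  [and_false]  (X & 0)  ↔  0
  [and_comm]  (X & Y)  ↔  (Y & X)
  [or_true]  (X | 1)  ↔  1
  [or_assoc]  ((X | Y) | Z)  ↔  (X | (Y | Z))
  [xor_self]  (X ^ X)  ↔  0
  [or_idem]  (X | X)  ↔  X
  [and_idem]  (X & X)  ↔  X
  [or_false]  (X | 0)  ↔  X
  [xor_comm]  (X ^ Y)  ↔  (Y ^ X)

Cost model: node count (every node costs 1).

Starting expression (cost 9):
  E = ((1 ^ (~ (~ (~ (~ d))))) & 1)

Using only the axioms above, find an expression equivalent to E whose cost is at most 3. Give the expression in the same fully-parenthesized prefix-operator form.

(1) ((1 ^ (~ (~ (~ (~ d))))) & 1)  =[and_true →]=  (1 ^ (~ (~ (~ (~ d)))))
(2) (~ (~ d))  =[not_not →]=  d    ⊢ (1 ^ (~ (~ d)))
(3) (~ (~ d))  =[not_not →]=  d    ⊢ cost 3, within 3

(1 ^ d)   [cost 3]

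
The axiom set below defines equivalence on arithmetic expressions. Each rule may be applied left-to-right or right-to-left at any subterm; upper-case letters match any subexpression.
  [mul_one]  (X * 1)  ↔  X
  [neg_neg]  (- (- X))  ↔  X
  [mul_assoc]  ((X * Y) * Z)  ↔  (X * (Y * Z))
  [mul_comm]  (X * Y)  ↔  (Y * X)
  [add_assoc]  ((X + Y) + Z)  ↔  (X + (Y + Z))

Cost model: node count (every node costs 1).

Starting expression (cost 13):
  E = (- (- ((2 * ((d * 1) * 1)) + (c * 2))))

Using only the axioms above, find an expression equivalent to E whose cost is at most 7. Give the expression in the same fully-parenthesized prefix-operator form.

step 1: neg_neg (→) rewrites (- (- ((2 * ((d * 1) * 1)) + (c * 2)))) into ((2 * ((d * 1) * 1)) + (c * 2))
step 2: mul_one (→) rewrites ((d * 1) * 1) into (d * 1), now ((2 * (d * 1)) + (c * 2))
step 3: mul_one (→) rewrites (d * 1) into d, reaching cost 7 (bound 7)

((2 * d) + (c * 2))   [cost 7]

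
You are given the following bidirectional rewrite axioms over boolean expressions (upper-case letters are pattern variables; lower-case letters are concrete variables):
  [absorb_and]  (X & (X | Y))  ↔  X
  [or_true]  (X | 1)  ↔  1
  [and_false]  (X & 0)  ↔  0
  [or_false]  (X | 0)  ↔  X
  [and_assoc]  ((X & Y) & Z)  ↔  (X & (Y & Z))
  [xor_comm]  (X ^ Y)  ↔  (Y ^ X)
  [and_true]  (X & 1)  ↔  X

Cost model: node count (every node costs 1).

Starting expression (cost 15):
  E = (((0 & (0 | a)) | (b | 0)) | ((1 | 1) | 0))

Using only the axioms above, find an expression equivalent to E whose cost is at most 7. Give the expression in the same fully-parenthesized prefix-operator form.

1. [or_false →] ((1 | 1) | 0)  →  (1 | 1);  E = (((0 & (0 | a)) | (b | 0)) | (1 | 1))
2. [or_false →] (b | 0)  →  b;  E = (((0 & (0 | a)) | b) | (1 | 1))
3. [absorb_and →] (0 & (0 | a))  →  0;  cost 7 ≤ 7, done

((0 | b) | (1 | 1))   [cost 7]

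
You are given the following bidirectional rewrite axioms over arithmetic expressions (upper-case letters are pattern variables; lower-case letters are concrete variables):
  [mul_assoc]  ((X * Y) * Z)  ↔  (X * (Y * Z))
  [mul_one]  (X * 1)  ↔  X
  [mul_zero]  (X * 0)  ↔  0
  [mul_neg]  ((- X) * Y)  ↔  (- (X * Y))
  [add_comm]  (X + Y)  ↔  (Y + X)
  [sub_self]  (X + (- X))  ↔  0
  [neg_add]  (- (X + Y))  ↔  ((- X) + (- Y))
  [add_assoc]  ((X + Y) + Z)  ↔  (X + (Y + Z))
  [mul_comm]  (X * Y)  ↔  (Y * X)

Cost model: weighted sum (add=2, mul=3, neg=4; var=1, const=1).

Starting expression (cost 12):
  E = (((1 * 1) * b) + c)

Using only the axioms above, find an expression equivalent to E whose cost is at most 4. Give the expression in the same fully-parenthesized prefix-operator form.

(b + c)   [cost 4]

1. [mul_one →] (1 * 1)  →  1;  E = ((1 * b) + c)
2. [mul_comm →] (1 * b)  →  (b * 1);  E = ((b * 1) + c)
3. [mul_one →] (b * 1)  →  b;  cost 4 ≤ 4, done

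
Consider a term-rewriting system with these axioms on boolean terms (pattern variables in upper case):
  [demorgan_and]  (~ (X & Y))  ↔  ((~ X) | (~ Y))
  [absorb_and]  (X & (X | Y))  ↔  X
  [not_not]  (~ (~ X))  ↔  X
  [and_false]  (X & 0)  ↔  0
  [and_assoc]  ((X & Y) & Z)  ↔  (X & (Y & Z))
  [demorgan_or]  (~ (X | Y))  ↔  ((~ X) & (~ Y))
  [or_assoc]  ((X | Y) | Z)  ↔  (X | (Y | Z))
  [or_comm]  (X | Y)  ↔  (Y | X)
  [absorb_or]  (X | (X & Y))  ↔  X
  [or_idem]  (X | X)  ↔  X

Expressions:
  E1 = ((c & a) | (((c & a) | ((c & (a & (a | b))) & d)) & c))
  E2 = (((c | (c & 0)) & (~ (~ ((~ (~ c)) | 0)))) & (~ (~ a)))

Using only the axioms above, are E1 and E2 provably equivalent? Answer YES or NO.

YES

(1) (a & (a | b))  =[absorb_and →]=  a    ⊢ ((c & a) | (((c & a) | ((c & a) & d)) & c))
(2) ((c & a) | ((c & a) & d))  =[absorb_or →]=  (c & a)    ⊢ ((c & a) | ((c & a) & c))
(3) ((c & a) | ((c & a) & c))  =[absorb_or →]=  (c & a)
(4) a  =[not_not ←]=  (~ (~ a))    ⊢ (c & (~ (~ a)))
(5) c  =[absorb_and ←]=  (c & (c | 0))    ⊢ ((c & (c | 0)) & (~ (~ a)))
(6) c  =[not_not ←]=  (~ (~ c))    ⊢ ((c & ((~ (~ c)) | 0)) & (~ (~ a)))
(7) c  =[absorb_or ←]=  (c | (c & 0))    ⊢ (((c | (c & 0)) & ((~ (~ c)) | 0)) & (~ (~ a)))
(8) ((~ (~ c)) | 0)  =[not_not ←]=  (~ (~ ((~ (~ c)) | 0)))    ⊢ E2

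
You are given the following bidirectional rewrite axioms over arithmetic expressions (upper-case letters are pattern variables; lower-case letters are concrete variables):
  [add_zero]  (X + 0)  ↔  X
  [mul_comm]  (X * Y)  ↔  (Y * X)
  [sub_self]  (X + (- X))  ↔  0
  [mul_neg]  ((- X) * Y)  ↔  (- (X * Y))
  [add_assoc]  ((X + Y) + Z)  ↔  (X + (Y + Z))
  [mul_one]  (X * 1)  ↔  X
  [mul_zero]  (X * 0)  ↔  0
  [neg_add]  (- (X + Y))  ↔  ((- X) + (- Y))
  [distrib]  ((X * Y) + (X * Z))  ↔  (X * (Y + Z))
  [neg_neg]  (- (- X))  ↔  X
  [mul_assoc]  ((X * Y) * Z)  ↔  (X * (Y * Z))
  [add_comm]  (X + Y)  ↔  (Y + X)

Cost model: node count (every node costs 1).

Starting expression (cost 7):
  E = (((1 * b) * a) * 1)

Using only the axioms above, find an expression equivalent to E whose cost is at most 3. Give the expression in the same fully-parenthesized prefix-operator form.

(b * a)   [cost 3]

(1) (((1 * b) * a) * 1)  =[mul_one →]=  ((1 * b) * a)
(2) (1 * b)  =[mul_comm →]=  (b * 1)    ⊢ ((b * 1) * a)
(3) (b * 1)  =[mul_one →]=  b    ⊢ cost 3, within 3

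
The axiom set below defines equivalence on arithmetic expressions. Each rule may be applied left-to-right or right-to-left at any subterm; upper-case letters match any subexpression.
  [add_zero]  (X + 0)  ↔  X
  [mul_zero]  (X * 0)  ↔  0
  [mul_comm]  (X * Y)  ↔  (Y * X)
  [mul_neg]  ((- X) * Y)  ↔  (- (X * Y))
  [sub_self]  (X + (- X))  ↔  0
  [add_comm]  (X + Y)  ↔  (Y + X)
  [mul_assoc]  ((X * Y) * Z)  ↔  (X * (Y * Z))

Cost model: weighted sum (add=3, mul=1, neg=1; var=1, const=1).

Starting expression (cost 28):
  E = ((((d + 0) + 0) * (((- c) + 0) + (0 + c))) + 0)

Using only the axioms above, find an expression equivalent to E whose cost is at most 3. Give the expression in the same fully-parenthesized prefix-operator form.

1. [add_zero →] ((- c) + 0)  →  (- c);  E = ((((d + 0) + 0) * ((- c) + (0 + c))) + 0)
2. [add_zero →] (d + 0)  →  d;  E = (((d + 0) * ((- c) + (0 + c))) + 0)
3. [add_comm →] ((- c) + (0 + c))  →  ((0 + c) + (- c));  E = (((d + 0) * ((0 + c) + (- c))) + 0)
4. [mul_comm →] ((d + 0) * ((0 + c) + (- c)))  →  (((0 + c) + (- c)) * (d + 0));  E = ((((0 + c) + (- c)) * (d + 0)) + 0)
5. [add_zero →] ((((0 + c) + (- c)) * (d + 0)) + 0)  →  (((0 + c) + (- c)) * (d + 0))
6. [add_comm →] (0 + c)  →  (c + 0);  E = (((c + 0) + (- c)) * (d + 0))
7. [add_zero →] (c + 0)  →  c;  E = ((c + (- c)) * (d + 0))
8. [sub_self →] (c + (- c))  →  0;  E = (0 * (d + 0))
9. [add_zero →] (d + 0)  →  d;  cost 3 ≤ 3, done

(0 * d)   [cost 3]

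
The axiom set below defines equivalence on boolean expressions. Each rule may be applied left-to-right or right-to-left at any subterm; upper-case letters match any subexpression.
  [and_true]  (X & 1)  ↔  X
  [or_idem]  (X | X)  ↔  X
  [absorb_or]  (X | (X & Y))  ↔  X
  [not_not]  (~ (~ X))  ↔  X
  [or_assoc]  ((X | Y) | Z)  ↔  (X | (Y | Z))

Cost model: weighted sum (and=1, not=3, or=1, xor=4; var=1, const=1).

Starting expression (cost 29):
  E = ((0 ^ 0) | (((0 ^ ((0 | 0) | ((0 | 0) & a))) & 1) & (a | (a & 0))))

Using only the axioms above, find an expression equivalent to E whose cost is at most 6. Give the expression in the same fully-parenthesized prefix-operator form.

step 1: absorb_or (→) rewrites ((0 | 0) | ((0 | 0) & a)) into (0 | 0), now ((0 ^ 0) | (((0 ^ (0 | 0)) & 1) & (a | (a & 0))))
step 2: or_idem (→) rewrites (0 | 0) into 0, now ((0 ^ 0) | (((0 ^ 0) & 1) & (a | (a & 0))))
step 3: and_true (→) rewrites ((0 ^ 0) & 1) into (0 ^ 0), now ((0 ^ 0) | ((0 ^ 0) & (a | (a & 0))))
step 4: absorb_or (→) rewrites (a | (a & 0)) into a, now ((0 ^ 0) | ((0 ^ 0) & a))
step 5: absorb_or (→) rewrites ((0 ^ 0) | ((0 ^ 0) & a)) into (0 ^ 0), reaching cost 6 (bound 6)

(0 ^ 0)   [cost 6]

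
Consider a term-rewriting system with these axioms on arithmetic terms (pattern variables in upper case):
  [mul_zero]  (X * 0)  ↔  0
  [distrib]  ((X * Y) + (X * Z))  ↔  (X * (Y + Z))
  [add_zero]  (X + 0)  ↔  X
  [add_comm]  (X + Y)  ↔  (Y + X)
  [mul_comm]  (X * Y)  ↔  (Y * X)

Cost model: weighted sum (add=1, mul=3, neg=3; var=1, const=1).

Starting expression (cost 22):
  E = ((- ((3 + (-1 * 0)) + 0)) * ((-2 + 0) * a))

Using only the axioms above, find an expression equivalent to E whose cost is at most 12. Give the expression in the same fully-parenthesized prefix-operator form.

((- 3) * (-2 * a))   [cost 12]

(1) ((3 + (-1 * 0)) + 0)  =[add_zero →]=  (3 + (-1 * 0))    ⊢ ((- (3 + (-1 * 0))) * ((-2 + 0) * a))
(2) (-2 + 0)  =[add_zero →]=  -2    ⊢ ((- (3 + (-1 * 0))) * (-2 * a))
(3) (-1 * 0)  =[mul_zero →]=  0    ⊢ ((- (3 + 0)) * (-2 * a))
(4) (3 + 0)  =[add_zero →]=  3    ⊢ cost 12, within 12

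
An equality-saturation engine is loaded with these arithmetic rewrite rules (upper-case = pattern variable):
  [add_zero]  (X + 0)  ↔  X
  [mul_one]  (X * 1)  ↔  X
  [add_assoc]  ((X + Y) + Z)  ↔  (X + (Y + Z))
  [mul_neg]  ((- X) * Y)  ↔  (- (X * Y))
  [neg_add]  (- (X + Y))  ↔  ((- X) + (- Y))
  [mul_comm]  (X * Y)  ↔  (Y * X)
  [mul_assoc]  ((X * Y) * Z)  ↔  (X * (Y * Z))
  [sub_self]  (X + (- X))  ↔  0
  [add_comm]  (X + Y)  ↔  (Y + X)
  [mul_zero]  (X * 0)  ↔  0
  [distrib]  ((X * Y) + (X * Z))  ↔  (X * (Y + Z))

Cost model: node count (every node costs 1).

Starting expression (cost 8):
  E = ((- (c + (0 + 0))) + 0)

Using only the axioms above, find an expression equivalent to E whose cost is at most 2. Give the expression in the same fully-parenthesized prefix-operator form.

(- c)   [cost 2]

1. [add_zero →] (0 + 0)  →  0;  E = ((- (c + 0)) + 0)
2. [add_zero →] ((- (c + 0)) + 0)  →  (- (c + 0))
3. [add_zero →] (c + 0)  →  c;  cost 2 ≤ 2, done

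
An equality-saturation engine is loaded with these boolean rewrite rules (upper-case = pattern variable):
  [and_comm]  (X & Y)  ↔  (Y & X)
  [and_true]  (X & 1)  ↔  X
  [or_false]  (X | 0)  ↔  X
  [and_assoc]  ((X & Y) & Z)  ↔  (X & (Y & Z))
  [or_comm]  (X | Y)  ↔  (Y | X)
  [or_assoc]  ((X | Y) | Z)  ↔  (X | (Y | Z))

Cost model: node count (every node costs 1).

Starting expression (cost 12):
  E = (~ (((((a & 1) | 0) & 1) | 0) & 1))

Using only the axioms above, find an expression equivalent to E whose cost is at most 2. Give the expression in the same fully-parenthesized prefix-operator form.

(~ a)   [cost 2]

(1) (a & 1)  =[and_true →]=  a    ⊢ (~ ((((a | 0) & 1) | 0) & 1))
(2) ((((a | 0) & 1) | 0) & 1)  =[and_true →]=  (((a | 0) & 1) | 0)    ⊢ (~ (((a | 0) & 1) | 0))
(3) (((a | 0) & 1) | 0)  =[or_false →]=  ((a | 0) & 1)    ⊢ (~ ((a | 0) & 1))
(4) ((a | 0) & 1)  =[and_true →]=  (a | 0)    ⊢ (~ (a | 0))
(5) (a | 0)  =[or_false →]=  a    ⊢ cost 2, within 2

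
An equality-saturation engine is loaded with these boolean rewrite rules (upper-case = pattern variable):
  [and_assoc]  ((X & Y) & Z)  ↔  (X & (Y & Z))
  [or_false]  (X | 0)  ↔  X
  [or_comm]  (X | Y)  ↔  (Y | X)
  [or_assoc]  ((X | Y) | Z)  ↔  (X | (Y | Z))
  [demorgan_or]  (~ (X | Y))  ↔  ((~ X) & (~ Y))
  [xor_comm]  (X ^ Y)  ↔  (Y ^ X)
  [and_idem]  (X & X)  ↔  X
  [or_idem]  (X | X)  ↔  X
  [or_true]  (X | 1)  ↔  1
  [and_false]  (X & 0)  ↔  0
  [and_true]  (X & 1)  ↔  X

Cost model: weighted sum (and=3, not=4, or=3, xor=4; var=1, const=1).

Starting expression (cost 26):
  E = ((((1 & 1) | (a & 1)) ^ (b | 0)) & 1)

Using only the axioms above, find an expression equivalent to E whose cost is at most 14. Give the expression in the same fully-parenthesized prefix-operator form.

((1 | a) ^ (b | 0))   [cost 14]

(1) ((((1 & 1) | (a & 1)) ^ (b | 0)) & 1)  =[and_true →]=  (((1 & 1) | (a & 1)) ^ (b | 0))
(2) (1 & 1)  =[and_true →]=  1    ⊢ ((1 | (a & 1)) ^ (b | 0))
(3) (a & 1)  =[and_true →]=  a    ⊢ cost 14, within 14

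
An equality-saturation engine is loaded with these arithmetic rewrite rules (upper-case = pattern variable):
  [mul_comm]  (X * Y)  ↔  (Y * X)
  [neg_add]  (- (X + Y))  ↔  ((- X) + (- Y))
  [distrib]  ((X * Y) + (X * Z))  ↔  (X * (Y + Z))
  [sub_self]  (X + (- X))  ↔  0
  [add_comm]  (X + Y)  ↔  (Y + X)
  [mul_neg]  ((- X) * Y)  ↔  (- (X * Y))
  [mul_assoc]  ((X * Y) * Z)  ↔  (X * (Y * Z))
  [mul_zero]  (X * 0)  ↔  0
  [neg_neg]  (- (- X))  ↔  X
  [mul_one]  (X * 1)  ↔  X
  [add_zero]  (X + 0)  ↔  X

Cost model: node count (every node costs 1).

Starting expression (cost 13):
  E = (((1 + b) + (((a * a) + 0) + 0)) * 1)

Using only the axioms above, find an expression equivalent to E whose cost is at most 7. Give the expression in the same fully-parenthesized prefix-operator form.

1. [mul_one →] (((1 + b) + (((a * a) + 0) + 0)) * 1)  →  ((1 + b) + (((a * a) + 0) + 0))
2. [add_zero →] (((a * a) + 0) + 0)  →  ((a * a) + 0);  E = ((1 + b) + ((a * a) + 0))
3. [add_zero →] ((a * a) + 0)  →  (a * a);  cost 7 ≤ 7, done

((1 + b) + (a * a))   [cost 7]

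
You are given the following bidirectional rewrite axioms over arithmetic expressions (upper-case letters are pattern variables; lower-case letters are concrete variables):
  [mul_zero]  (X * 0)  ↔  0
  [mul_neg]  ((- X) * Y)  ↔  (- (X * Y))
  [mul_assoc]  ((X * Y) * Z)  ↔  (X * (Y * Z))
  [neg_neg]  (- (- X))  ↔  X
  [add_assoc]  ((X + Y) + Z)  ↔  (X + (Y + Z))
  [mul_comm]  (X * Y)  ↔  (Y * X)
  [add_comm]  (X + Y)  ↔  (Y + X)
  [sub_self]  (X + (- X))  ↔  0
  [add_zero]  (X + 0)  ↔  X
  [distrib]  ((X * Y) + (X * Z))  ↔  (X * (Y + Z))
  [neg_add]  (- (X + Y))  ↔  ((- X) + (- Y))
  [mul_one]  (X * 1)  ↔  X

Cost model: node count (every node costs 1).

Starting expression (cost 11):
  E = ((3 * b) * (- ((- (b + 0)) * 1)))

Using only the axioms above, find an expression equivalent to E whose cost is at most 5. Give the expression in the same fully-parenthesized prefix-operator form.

((3 * b) * b)   [cost 5]

1. [mul_one →] ((- (b + 0)) * 1)  →  (- (b + 0));  E = ((3 * b) * (- (- (b + 0))))
2. [neg_neg →] (- (- (b + 0)))  →  (b + 0);  E = ((3 * b) * (b + 0))
3. [add_zero →] (b + 0)  →  b;  cost 5 ≤ 5, done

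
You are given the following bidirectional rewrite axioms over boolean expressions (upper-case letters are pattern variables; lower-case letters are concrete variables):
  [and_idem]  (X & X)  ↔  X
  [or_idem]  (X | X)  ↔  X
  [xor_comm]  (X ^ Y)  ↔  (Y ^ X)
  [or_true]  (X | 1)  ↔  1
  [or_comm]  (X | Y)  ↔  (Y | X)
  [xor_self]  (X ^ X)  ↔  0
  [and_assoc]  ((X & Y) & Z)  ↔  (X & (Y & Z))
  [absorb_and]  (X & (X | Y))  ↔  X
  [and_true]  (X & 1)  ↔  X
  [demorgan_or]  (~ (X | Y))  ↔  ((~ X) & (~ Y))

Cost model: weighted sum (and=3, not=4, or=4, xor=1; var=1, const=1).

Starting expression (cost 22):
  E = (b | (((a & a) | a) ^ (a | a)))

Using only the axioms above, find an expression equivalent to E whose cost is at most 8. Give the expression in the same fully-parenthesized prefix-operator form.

(b | (a ^ a))   [cost 8]

(1) (a & a)  =[and_idem →]=  a    ⊢ (b | ((a | a) ^ (a | a)))
(2) (a | a)  =[or_idem →]=  a    ⊢ (b | (a ^ (a | a)))
(3) (a | a)  =[or_idem →]=  a    ⊢ cost 8, within 8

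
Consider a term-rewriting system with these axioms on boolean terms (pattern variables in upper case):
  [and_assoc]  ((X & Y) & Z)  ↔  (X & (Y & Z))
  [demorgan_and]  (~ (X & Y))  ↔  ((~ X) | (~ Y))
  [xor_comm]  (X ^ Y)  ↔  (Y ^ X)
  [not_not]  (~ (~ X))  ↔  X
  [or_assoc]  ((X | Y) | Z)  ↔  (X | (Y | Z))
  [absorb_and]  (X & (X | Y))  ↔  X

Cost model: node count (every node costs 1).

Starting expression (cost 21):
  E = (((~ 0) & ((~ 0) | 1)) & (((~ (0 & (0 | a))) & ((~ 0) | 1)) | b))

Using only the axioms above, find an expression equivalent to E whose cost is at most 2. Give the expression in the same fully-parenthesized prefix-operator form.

(~ 0)   [cost 2]

(1) (0 & (0 | a))  =[absorb_and →]=  0    ⊢ (((~ 0) & ((~ 0) | 1)) & (((~ 0) & ((~ 0) | 1)) | b))
(2) (((~ 0) & ((~ 0) | 1)) & (((~ 0) & ((~ 0) | 1)) | b))  =[absorb_and →]=  ((~ 0) & ((~ 0) | 1))
(3) ((~ 0) & ((~ 0) | 1))  =[absorb_and →]=  (~ 0)    ⊢ cost 2, within 2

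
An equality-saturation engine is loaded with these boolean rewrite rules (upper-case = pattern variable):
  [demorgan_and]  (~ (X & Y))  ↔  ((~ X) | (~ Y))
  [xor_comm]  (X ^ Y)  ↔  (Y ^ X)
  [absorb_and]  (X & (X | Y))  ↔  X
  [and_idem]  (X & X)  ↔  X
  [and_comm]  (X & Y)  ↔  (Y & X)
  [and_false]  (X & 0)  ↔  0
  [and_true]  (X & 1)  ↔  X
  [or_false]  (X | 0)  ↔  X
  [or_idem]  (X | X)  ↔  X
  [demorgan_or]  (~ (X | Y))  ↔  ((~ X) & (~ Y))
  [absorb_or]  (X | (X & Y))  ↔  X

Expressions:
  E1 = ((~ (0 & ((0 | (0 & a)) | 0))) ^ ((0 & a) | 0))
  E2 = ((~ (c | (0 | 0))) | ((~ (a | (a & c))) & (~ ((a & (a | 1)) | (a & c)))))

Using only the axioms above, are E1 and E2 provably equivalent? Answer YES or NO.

Every axiom is a valid identity, so a rewrite proof would force E1 and E2 to agree under every assignment.
At a=1, c=1: E1 = 1 but E2 = 0; they differ, so no derivation exists.

NO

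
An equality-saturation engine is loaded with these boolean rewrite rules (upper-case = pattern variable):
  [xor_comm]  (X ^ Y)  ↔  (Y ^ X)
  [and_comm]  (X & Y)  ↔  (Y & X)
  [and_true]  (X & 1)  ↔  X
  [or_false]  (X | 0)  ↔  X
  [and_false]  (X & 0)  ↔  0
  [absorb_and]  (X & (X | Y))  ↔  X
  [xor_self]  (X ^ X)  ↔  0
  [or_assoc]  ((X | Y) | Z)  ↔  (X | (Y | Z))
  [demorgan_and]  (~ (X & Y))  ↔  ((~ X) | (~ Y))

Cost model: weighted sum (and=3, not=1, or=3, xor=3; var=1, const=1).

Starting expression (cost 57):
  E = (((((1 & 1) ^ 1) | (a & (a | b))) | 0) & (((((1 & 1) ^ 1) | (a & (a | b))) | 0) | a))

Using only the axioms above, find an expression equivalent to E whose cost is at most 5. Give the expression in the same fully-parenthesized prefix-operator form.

1. [absorb_and →] (((((1 & 1) ^ 1) | (a & (a | b))) | 0) & (((((1 & 1) ^ 1) | (a & (a | b))) | 0) | a))  →  ((((1 & 1) ^ 1) | (a & (a | b))) | 0)
2. [and_true →] (1 & 1)  →  1;  E = (((1 ^ 1) | (a & (a | b))) | 0)
3. [absorb_and →] (a & (a | b))  →  a;  E = (((1 ^ 1) | a) | 0)
4. [or_false →] (((1 ^ 1) | a) | 0)  →  ((1 ^ 1) | a)
5. [xor_self →] (1 ^ 1)  →  0;  cost 5 ≤ 5, done

(0 | a)   [cost 5]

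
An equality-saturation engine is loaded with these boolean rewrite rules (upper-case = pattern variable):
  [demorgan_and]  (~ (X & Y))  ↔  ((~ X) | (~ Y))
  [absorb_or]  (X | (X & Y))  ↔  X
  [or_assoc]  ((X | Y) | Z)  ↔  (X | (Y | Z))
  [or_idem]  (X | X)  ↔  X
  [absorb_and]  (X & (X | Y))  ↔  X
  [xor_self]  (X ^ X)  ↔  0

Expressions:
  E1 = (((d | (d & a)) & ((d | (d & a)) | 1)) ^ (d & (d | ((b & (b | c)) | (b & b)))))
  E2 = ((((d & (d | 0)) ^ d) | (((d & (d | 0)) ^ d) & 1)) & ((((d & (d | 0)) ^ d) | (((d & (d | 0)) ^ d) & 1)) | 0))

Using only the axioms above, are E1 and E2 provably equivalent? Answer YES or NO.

1. [absorb_and →] (b & (b | c))  →  b;  E1 = (((d | (d & a)) & ((d | (d & a)) | 1)) ^ (d & (d | (b | (b & b)))))
2. [absorb_or →] (b | (b & b))  →  b;  E1 = (((d | (d & a)) & ((d | (d & a)) | 1)) ^ (d & (d | b)))
3. [absorb_and →] (d & (d | b))  →  d;  E1 = (((d | (d & a)) & ((d | (d & a)) | 1)) ^ d)
4. [absorb_and →] ((d | (d & a)) & ((d | (d & a)) | 1))  →  (d | (d & a));  E1 = ((d | (d & a)) ^ d)
5. [absorb_or →] (d | (d & a))  →  d;  E1 = (d ^ d)
6. [absorb_and ←] d  →  (d & (d | 0));  E1 = ((d & (d | 0)) ^ d)
7. [absorb_or ←] ((d & (d | 0)) ^ d)  →  (((d & (d | 0)) ^ d) | (((d & (d | 0)) ^ d) & 1))
8. [absorb_and ←] (((d & (d | 0)) ^ d) | (((d & (d | 0)) ^ d) & 1))  →  ((((d & (d | 0)) ^ d) | (((d & (d | 0)) ^ d) & 1)) & ((((d & (d | 0)) ^ d) | (((d & (d | 0)) ^ d) & 1)) | 0));  this is E2

YES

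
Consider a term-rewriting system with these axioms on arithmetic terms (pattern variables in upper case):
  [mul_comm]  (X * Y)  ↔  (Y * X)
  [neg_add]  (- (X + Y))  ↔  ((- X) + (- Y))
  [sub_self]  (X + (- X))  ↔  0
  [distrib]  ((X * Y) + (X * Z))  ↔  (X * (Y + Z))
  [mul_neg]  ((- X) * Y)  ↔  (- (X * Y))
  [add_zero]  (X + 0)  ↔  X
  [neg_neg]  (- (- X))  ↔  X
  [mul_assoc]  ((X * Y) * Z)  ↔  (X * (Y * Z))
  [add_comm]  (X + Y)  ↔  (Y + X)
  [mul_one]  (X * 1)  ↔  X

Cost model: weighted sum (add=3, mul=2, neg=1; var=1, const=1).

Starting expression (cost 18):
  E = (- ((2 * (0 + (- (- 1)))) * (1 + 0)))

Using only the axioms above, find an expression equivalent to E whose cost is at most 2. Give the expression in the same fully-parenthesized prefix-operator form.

(- 2)   [cost 2]

(1) (- (- 1))  =[neg_neg →]=  1    ⊢ (- ((2 * (0 + 1)) * (1 + 0)))
(2) (0 + 1)  =[add_comm →]=  (1 + 0)    ⊢ (- ((2 * (1 + 0)) * (1 + 0)))
(3) (1 + 0)  =[add_zero →]=  1    ⊢ (- ((2 * (1 + 0)) * 1))
(4) (1 + 0)  =[add_zero →]=  1    ⊢ (- ((2 * 1) * 1))
(5) ((2 * 1) * 1)  =[mul_one →]=  (2 * 1)    ⊢ (- (2 * 1))
(6) (2 * 1)  =[mul_one →]=  2    ⊢ cost 2, within 2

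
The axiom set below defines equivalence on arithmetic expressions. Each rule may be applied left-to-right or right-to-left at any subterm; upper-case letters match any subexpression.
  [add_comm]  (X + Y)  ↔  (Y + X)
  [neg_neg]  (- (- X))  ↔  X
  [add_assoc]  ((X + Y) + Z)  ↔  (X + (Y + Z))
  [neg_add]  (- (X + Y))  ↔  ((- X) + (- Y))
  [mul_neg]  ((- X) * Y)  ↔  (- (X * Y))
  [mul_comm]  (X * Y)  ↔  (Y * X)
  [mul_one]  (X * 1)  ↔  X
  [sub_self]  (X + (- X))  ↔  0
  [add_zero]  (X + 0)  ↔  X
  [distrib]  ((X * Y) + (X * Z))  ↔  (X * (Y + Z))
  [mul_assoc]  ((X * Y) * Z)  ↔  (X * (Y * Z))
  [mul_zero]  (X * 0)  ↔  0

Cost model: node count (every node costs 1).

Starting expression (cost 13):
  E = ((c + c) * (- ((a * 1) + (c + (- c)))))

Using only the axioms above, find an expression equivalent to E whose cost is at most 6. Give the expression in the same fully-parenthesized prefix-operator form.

((c + c) * (- a))   [cost 6]

(1) (c + (- c))  =[sub_self →]=  0    ⊢ ((c + c) * (- ((a * 1) + 0)))
(2) (a * 1)  =[mul_one →]=  a    ⊢ ((c + c) * (- (a + 0)))
(3) (a + 0)  =[add_zero →]=  a    ⊢ cost 6, within 6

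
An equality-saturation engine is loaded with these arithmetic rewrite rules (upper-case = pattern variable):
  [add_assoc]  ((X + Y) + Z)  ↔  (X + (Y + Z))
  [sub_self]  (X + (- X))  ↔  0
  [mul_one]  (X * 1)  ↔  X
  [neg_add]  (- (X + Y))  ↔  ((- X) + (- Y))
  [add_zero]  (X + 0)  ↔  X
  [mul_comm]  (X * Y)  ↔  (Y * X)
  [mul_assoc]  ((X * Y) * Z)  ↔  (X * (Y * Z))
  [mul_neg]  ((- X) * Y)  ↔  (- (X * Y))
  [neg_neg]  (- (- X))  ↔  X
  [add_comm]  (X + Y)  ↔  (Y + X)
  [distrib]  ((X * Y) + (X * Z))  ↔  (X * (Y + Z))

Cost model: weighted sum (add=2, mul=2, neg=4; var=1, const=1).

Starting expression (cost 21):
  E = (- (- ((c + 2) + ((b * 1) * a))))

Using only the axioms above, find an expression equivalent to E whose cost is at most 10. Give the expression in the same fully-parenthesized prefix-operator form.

((c + 2) + (b * a))   [cost 10]

1. [mul_one →] (b * 1)  →  b;  E = (- (- ((c + 2) + (b * a))))
2. [neg_neg →] (- (- ((c + 2) + (b * a))))  →  ((c + 2) + (b * a));  cost 10 ≤ 10, done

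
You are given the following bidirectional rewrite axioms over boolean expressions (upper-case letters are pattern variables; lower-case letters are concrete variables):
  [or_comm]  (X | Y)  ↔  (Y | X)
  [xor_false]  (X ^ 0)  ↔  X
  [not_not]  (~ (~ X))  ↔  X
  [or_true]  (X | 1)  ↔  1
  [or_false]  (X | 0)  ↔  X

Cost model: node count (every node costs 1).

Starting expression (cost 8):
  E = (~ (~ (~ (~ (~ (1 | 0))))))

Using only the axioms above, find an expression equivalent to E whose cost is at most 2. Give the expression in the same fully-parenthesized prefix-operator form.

1. [or_false →] (1 | 0)  →  1;  E = (~ (~ (~ (~ (~ 1)))))
2. [not_not →] (~ (~ (~ 1)))  →  (~ 1);  E = (~ (~ (~ 1)))
3. [not_not →] (~ (~ (~ 1)))  →  (~ 1);  cost 2 ≤ 2, done

(~ 1)   [cost 2]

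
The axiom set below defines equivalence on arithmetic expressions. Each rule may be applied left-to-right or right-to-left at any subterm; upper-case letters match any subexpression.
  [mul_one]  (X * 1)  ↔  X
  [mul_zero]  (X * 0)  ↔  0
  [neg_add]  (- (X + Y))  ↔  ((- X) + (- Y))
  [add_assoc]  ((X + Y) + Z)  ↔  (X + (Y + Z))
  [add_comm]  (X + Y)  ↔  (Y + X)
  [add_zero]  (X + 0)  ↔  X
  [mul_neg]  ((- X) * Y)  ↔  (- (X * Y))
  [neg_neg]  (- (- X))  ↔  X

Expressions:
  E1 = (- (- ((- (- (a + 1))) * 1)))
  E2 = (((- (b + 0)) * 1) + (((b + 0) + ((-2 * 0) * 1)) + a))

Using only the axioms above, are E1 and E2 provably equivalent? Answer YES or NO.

Every axiom is a valid identity, so a rewrite proof would force E1 and E2 to agree under every assignment.
At a=0, b=0: E1 = 1 but E2 = 0; they differ, so no derivation exists.

NO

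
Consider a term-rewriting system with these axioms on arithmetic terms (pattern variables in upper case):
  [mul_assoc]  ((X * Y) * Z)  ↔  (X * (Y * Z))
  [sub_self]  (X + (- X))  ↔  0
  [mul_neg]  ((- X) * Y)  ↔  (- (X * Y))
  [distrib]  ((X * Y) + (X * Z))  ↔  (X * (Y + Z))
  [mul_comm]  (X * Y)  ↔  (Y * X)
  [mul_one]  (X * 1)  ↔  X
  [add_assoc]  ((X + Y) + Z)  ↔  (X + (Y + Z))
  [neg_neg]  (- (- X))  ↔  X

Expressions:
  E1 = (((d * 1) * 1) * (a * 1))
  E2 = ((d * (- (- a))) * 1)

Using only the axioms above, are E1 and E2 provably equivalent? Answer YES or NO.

YES

1. [mul_one →] (d * 1)  →  d;  E1 = ((d * 1) * (a * 1))
2. [mul_one →] (d * 1)  →  d;  E1 = (d * (a * 1))
3. [mul_comm →] (d * (a * 1))  →  ((a * 1) * d)
4. [mul_one →] (a * 1)  →  a;  E1 = (a * d)
5. [neg_neg ←] a  →  (- (- a));  E1 = ((- (- a)) * d)
6. [mul_comm →] ((- (- a)) * d)  →  (d * (- (- a)))
7. [mul_one ←] (d * (- (- a)))  →  ((d * (- (- a))) * 1);  this is E2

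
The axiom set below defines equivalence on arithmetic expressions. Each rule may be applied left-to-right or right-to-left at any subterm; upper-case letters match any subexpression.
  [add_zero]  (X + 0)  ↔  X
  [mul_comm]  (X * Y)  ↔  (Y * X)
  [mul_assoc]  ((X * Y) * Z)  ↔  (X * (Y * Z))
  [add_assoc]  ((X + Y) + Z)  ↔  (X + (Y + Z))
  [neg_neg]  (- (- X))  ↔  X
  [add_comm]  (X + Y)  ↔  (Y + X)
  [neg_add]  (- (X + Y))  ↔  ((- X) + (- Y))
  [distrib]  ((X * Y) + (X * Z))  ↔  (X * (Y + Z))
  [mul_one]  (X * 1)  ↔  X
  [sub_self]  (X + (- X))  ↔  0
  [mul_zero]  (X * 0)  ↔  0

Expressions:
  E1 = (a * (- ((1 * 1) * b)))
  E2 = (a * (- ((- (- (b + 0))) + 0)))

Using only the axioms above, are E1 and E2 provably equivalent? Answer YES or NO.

(1) (1 * 1)  =[mul_one →]=  1    ⊢ (a * (- (1 * b)))
(2) (1 * b)  =[mul_comm →]=  (b * 1)    ⊢ (a * (- (b * 1)))
(3) (b * 1)  =[mul_one →]=  b    ⊢ (a * (- b))
(4) b  =[neg_neg ←]=  (- (- b))    ⊢ (a * (- (- (- b))))
(5) b  =[add_zero ←]=  (b + 0)    ⊢ (a * (- (- (- (b + 0)))))
(6) (- (- (b + 0)))  =[add_zero ←]=  ((- (- (b + 0))) + 0)    ⊢ E2

YES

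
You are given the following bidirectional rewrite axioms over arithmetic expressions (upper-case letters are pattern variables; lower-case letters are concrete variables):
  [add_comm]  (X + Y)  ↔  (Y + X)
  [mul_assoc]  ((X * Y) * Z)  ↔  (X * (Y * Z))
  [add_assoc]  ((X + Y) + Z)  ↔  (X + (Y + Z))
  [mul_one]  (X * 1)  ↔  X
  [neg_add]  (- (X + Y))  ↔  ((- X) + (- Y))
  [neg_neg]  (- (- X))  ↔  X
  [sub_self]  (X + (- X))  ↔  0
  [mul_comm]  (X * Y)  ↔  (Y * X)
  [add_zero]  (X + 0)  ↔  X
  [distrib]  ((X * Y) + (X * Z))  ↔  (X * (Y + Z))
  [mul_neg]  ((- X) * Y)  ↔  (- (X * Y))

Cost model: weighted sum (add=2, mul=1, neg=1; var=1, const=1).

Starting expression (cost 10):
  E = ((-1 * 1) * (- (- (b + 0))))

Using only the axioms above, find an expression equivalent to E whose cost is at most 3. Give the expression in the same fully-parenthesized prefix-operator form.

(-1 * b)   [cost 3]

(1) (-1 * 1)  =[mul_one →]=  -1    ⊢ (-1 * (- (- (b + 0))))
(2) (b + 0)  =[add_zero →]=  b    ⊢ (-1 * (- (- b)))
(3) (- (- b))  =[neg_neg →]=  b    ⊢ cost 3, within 3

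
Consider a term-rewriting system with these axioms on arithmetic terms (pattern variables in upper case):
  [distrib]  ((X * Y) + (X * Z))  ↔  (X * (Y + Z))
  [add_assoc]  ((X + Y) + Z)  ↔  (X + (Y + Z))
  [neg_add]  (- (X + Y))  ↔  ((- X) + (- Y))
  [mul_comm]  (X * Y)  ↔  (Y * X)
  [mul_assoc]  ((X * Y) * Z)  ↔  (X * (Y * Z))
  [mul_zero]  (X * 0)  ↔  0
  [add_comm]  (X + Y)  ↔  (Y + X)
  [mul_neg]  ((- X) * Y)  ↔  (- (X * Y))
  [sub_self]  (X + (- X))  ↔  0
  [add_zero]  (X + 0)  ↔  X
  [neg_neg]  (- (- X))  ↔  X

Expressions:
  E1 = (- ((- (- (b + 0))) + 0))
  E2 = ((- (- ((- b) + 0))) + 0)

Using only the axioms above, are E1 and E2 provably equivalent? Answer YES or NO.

step 1: neg_neg (→) rewrites (- (- (b + 0))) into (b + 0), now (- ((b + 0) + 0))
step 2: add_zero (→) rewrites ((b + 0) + 0) into (b + 0), now (- (b + 0))
step 3: add_zero (→) rewrites (b + 0) into b, now (- b)
step 4: add_zero (←) rewrites (- b) into ((- b) + 0)
step 5: add_zero (←) rewrites ((- b) + 0) into (((- b) + 0) + 0)
step 6: neg_neg (←) rewrites ((- b) + 0) into (- (- ((- b) + 0))), which is E2

YES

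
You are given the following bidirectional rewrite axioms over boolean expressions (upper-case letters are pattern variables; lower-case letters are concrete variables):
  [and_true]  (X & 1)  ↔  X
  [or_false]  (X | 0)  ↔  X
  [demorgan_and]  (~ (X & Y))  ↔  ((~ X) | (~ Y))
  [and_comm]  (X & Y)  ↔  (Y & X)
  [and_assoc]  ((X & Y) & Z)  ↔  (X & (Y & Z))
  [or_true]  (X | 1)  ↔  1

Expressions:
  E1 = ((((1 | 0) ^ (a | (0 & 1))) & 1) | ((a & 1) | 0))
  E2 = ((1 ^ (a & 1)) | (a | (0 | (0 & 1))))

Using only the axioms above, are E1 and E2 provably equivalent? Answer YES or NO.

(1) (((1 | 0) ^ (a | (0 & 1))) & 1)  =[and_true →]=  ((1 | 0) ^ (a | (0 & 1)))    ⊢ (((1 | 0) ^ (a | (0 & 1))) | ((a & 1) | 0))
(2) ((a & 1) | 0)  =[or_false →]=  (a & 1)    ⊢ (((1 | 0) ^ (a | (0 & 1))) | (a & 1))
(3) (a & 1)  =[and_true →]=  a    ⊢ (((1 | 0) ^ (a | (0 & 1))) | a)
(4) (0 & 1)  =[and_true →]=  0    ⊢ (((1 | 0) ^ (a | 0)) | a)
(5) (a | 0)  =[or_false →]=  a    ⊢ (((1 | 0) ^ a) | a)
(6) (1 | 0)  =[or_false →]=  1    ⊢ ((1 ^ a) | a)
(7) a  =[or_false ←]=  (a | 0)    ⊢ ((1 ^ a) | (a | 0))
(8) 0  =[or_false ←]=  (0 | 0)    ⊢ ((1 ^ a) | (a | (0 | 0)))
(9) a  =[and_true ←]=  (a & 1)    ⊢ ((1 ^ (a & 1)) | (a | (0 | 0)))
(10) 0  =[and_true ←]=  (0 & 1)    ⊢ E2

YES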